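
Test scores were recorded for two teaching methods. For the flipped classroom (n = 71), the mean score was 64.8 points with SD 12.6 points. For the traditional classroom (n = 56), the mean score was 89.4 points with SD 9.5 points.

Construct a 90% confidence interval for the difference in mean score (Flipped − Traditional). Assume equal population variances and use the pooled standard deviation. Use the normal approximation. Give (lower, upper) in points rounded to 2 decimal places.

(-27.93, -21.27)

s_p = √[((n₁−1)s₁² + (n₂−1)s₂²)/(n₁+n₂−2)] = √[(70·12.6² + 55·9.5²)/125] = 11.3409.
SE = 11.3409·√(1/71 + 1/56) = 2.0269.
With z* = 1.645, margin = 1.645 × 2.0269 = 3.3343.
x̄₁ − x̄₂ = 64.8 − 89.4 = -24.6000; interval -24.6000 ± 3.3343 = (-27.93, -21.27).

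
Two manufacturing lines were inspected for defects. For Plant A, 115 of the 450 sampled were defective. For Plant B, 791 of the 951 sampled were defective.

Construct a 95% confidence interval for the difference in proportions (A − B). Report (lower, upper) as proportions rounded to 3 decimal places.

(-0.623, -0.529)

p̂₁ = 115/450 = 0.2556 and p̂₂ = 791/951 = 0.8318.
SE₁ = √(p̂₁(1−p̂₁)/n₁) = √(0.2556·0.7444/450) = 0.02056; SE₂ = √(0.8318·0.1682/951) = 0.01213.
Independent samples: SE of the difference = √(SE₁² + SE₂²) = √(0.0004227136 + 0.0001471369) = 0.02387.
z* for 95% confidence is 1.960, so the margin of error is 1.960 × 0.02387 = 0.04679.
Point estimate p̂₁ − p̂₂ = 0.2556 − 0.8318 = -0.5762.
-0.5762 ± 0.04679 → (-0.623, -0.529).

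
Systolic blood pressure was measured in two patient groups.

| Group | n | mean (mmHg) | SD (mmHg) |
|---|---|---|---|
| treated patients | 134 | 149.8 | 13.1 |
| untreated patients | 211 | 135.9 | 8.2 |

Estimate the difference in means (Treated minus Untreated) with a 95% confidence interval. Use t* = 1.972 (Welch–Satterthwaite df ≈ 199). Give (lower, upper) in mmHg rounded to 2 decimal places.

Standard errors of each mean: 13.1/√134 = 1.1317 and 8.2/√211 = 0.5645.
SE(x̄₁ − x̄₂) = √(1.1317² + 0.5645²) = 1.2647 for independent samples with unequal variances.
With t* = 1.972, the margin is 1.972 × 1.2647 = 2.4940.
x̄₁ − x̄₂ = 149.8 − 135.9 = 13.9000; the interval is 13.9000 ± 2.4940 = (11.41, 16.39).

(11.41, 16.39)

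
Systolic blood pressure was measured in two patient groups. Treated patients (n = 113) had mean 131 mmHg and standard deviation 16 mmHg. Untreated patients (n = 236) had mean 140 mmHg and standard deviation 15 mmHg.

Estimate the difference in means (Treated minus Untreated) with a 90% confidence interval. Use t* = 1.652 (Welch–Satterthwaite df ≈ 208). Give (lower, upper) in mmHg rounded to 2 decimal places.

SE₁ = s₁/√n₁ = 16/√113 = 1.5052; SE₂ = 15/√236 = 0.9764.
Independent samples, unequal variances: SE_diff = √(SE₁² + SE₂²) = √(2.26562704 + 0.95335696) = 1.7942.
t* = 1.652, so margin of error = 1.652 × 1.7942 = 2.9640.
Difference in means = 131 − 140 = -9.0000.
-9.0000 ± 2.9640 → (-11.96, -6.04).

(-11.96, -6.04)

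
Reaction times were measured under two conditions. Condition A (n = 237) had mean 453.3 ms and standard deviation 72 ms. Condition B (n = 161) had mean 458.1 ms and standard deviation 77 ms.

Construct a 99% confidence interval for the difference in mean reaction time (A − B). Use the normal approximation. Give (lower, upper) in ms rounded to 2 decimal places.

Standard errors of each mean: 72/√237 = 4.6769 and 77/√161 = 6.0685.
SE(x̄₁ − x̄₂) = √(4.6769² + 6.0685²) = 7.6616 for independent samples with unequal variances.
With z* = 2.576, the margin is 2.576 × 7.6616 = 19.7363.
x̄₁ − x̄₂ = 453.3 − 458.1 = -4.8000; the interval is -4.8000 ± 19.7363 = (-24.54, 14.94).

(-24.54, 14.94)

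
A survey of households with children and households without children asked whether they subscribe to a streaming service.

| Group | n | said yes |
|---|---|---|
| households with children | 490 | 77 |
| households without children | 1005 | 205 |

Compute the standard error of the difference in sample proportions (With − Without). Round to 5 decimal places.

0.02078

Sample proportions: 77/490 = 0.1571, 205/1005 = 0.2040.
Each SE is √(p̂(1−p̂)/n): √(0.1571·0.8429/490) = 0.01644 and √(0.2040·0.7960/1005) = 0.01271.
SE(p̂₁ − p̂₂) = √(SE₁² + SE₂²) = √(0.0002702736 + 0.0001615441) = 0.02078, since the two samples are independent.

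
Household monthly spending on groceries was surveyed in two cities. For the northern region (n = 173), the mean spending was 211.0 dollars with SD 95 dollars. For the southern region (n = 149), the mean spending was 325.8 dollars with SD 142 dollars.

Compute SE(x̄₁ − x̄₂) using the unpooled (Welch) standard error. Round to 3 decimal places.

Standard errors of each mean: 95/√173 = 7.2227 and 142/√149 = 11.6331.
SE(x̄₁ − x̄₂) = √(7.2227² + 11.6331²) = 13.6929 for independent samples with unequal variances.

13.693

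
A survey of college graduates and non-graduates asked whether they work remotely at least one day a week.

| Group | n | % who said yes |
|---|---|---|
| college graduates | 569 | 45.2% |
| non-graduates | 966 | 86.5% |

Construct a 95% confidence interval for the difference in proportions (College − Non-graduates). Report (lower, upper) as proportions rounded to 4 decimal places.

(-0.4592, -0.3668)

Each SE is √(p̂(1−p̂)/n): √(0.4520·0.5480/569) = 0.02086 and √(0.8650·0.1350/966) = 0.01099.
SE(p̂₁ − p̂₂) = √(SE₁² + SE₂²) = √(0.0004351396 + 0.0001207801) = 0.02358, since the two samples are independent.
At 95% confidence z* = 1.960; margin = 1.960 × 0.02358 = 0.04622.
The difference is 0.4520 − 0.8650 = -0.4130, so the interval is -0.4130 ± 0.04622 = (-0.4592, -0.3668).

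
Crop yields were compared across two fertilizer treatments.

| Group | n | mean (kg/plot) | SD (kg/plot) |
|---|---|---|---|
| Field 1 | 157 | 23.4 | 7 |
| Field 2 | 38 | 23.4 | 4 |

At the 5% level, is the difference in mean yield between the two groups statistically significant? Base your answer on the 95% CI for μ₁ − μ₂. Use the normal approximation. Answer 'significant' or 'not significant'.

Standard errors of each mean: 7/√157 = 0.5587 and 4/√38 = 0.6489.
SE(x̄₁ − x̄₂) = √(0.5587² + 0.6489²) = 0.8563 for independent samples with unequal variances.
With z* = 1.960, the margin is 1.960 × 0.8563 = 1.6783.
x̄₁ − x̄₂ = 23.4 − 23.4 = 0.0000; the interval is 0.0000 ± 1.6783 = (-1.6783, 1.6783).
The interval (-1.6783, 1.6783) contains 0, so the difference is not significant.

not significant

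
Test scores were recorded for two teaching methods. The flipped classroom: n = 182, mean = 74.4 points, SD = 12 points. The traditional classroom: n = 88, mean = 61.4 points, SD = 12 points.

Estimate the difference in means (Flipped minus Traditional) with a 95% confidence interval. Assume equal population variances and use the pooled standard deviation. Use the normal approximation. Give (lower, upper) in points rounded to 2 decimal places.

(9.95, 16.05)

Pooled variance s_p² = [181·12² + 87·12²] / (182+88−2) = 144.0000, so s_p = 12.0000.
SE_diff = s_p·√(1/n₁ + 1/n₂) = 12.0000·√(1/182 + 1/88) = 1.5581.
z* = 1.960; margin = 1.960 × 1.5581 = 3.0539.
Difference = 74.4 − 61.4 = 13.0000.
13.0000 ± 3.0539 → (9.95, 16.05).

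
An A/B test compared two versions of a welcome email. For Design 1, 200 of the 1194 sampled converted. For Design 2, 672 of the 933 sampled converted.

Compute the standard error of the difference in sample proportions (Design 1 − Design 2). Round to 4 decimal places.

First, p̂₁ = 200/1194 = 0.1675; p̂₂ = 672/933 = 0.7203.
The two standard errors are √(0.1675×0.8325/1194) = 0.01081 and √(0.7203×0.2797/933) = 0.01469.
Because the samples are independent, SE_diff = √(0.01081² + 0.01469²) = 0.01824.

0.0182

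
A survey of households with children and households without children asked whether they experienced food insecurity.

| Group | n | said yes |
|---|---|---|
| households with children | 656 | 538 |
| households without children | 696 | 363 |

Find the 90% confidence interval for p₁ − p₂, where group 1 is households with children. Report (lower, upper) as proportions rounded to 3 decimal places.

p̂₁ = 538/656 = 0.8201 and p̂₂ = 363/696 = 0.5216.
SE₁ = √(p̂₁(1−p̂₁)/n₁) = √(0.8201·0.1799/656) = 0.01500; SE₂ = √(0.5216·0.4784/696) = 0.01893.
Independent samples: SE of the difference = √(SE₁² + SE₂²) = √(0.000225 + 0.0003583449) = 0.02415.
z* for 90% confidence is 1.645, so the margin of error is 1.645 × 0.02415 = 0.03973.
Point estimate p̂₁ − p̂₂ = 0.8201 − 0.5216 = 0.2985.
0.2985 ± 0.03973 → (0.259, 0.338).

(0.259, 0.338)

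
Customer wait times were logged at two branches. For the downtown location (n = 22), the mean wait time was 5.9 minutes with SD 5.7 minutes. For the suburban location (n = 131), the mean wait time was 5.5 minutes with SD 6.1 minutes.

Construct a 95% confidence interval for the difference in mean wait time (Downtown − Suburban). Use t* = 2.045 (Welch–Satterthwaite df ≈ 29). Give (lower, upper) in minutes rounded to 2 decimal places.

(-2.31, 3.11)

SE₁ = s₁/√n₁ = 5.7/√22 = 1.2152; SE₂ = 6.1/√131 = 0.5330.
Independent samples, unequal variances: SE_diff = √(SE₁² + SE₂²) = √(1.47671104 + 0.284089) = 1.3270.
t* = 2.045, so margin of error = 2.045 × 1.3270 = 2.7137.
Difference in means = 5.9 − 5.5 = 0.4000.
0.4000 ± 2.7137 → (-2.31, 3.11).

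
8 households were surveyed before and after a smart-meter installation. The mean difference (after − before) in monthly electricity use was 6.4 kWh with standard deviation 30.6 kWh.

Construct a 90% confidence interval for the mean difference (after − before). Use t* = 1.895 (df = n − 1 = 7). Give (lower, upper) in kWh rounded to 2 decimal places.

(-14.10, 26.90)

Paired design: SE = s_d/√n = 30.6/√8 = 10.8187.
t* = 1.895; margin of error = 1.895 × 10.8187 = 20.5014.
6.4 ± 20.5014 → (-14.10, 26.90).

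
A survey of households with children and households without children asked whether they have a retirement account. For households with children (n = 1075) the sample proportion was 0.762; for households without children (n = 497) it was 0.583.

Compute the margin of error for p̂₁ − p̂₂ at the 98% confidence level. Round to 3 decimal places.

0.060

The two standard errors are √(0.7620×0.2380/1075) = 0.01299 and √(0.5830×0.4170/497) = 0.02212.
Because the samples are independent, SE_diff = √(0.01299² + 0.02212²) = 0.02565.
Using z* = 2.326 for 98%, ME = 2.326 × 0.02565 = 0.05966.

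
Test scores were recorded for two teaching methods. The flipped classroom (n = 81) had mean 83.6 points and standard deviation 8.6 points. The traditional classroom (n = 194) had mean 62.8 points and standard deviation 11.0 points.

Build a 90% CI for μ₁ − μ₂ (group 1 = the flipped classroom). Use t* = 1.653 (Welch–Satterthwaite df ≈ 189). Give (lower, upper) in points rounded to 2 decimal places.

Standard errors of each mean: 8.6/√81 = 0.9556 and 11.0/√194 = 0.7898.
SE(x̄₁ − x̄₂) = √(0.9556² + 0.7898²) = 1.2397 for independent samples with unequal variances.
With t* = 1.653, the margin is 1.653 × 1.2397 = 2.0492.
x̄₁ − x̄₂ = 83.6 − 62.8 = 20.8000; the interval is 20.8000 ± 2.0492 = (18.75, 22.85).

(18.75, 22.85)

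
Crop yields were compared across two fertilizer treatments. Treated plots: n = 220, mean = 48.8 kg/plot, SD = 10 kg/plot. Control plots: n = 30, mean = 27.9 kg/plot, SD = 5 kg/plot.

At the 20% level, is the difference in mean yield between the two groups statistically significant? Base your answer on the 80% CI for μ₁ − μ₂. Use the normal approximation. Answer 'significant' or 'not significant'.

SE₁ = s₁/√n₁ = 10/√220 = 0.6742; SE₂ = 5/√30 = 0.9129.
Independent samples, unequal variances: SE_diff = √(SE₁² + SE₂²) = √(0.45454564 + 0.83338641) = 1.1349.
z* = 1.282, so margin of error = 1.282 × 1.1349 = 1.4549.
Difference in means = 48.8 − 27.9 = 20.9000.
20.9000 ± 1.4549 → (19.4451, 22.3549).
The interval (19.4451, 22.3549) does not contain 0, so the difference is significant.

significant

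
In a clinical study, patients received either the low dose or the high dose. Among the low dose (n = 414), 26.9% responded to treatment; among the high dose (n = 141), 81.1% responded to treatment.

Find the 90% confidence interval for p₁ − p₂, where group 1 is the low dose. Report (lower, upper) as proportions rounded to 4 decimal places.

Each SE is √(p̂(1−p̂)/n): √(0.2690·0.7310/414) = 0.02179 and √(0.8110·0.1890/141) = 0.03297.
SE(p̂₁ − p̂₂) = √(SE₁² + SE₂²) = √(0.0004748041 + 0.0010870209) = 0.03952, since the two samples are independent.
At 90% confidence z* = 1.645; margin = 1.645 × 0.03952 = 0.06501.
The difference is 0.2690 − 0.8110 = -0.5420, so the interval is -0.5420 ± 0.06501 = (-0.6070, -0.4770).

(-0.6070, -0.4770)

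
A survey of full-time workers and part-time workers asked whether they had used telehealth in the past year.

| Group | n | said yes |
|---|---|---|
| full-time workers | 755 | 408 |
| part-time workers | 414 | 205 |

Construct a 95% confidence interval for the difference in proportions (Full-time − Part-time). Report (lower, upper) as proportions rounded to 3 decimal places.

(-0.015, 0.105)

First, p̂₁ = 408/755 = 0.5404; p̂₂ = 205/414 = 0.4952.
The two standard errors are √(0.5404×0.4596/755) = 0.01814 and √(0.4952×0.5048/414) = 0.02457.
Because the samples are independent, SE_diff = √(0.01814² + 0.02457²) = 0.03054.
Using z* = 1.960 for 95%, ME = 1.960 × 0.03054 = 0.05986.
p̂₁ − p̂₂ = 0.0452; interval 0.0452 ± 0.05986 gives (-0.015, 0.105).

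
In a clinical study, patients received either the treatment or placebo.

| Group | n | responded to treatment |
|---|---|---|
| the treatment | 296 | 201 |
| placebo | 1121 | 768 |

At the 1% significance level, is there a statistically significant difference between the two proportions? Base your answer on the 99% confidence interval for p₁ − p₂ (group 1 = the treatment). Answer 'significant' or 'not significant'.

Sample proportions: 201/296 = 0.6791, 768/1121 = 0.6851.
Each SE is √(p̂(1−p̂)/n): √(0.6791·0.3209/296) = 0.02713 and √(0.6851·0.3149/1121) = 0.01387.
SE(p̂₁ − p̂₂) = √(SE₁² + SE₂²) = √(0.0007360369 + 0.0001923769) = 0.03047, since the two samples are independent.
At 99% confidence z* = 2.576; margin = 2.576 × 0.03047 = 0.07849.
The difference is 0.6791 − 0.6851 = -0.0060, so the interval is -0.0060 ± 0.07849 = (-0.08449, 0.07249).
The interval (-0.08449, 0.07249) contains 0, so the difference is not significant.

not significant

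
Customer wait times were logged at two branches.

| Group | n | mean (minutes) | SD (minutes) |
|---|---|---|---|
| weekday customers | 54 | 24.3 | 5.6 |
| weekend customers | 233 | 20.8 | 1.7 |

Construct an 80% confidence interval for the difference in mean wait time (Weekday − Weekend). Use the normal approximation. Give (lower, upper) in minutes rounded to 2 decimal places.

SE₁ = s₁/√n₁ = 5.6/√54 = 0.7621; SE₂ = 1.7/√233 = 0.1114.
Independent samples, unequal variances: SE_diff = √(SE₁² + SE₂²) = √(0.58079641 + 0.01240996) = 0.7702.
z* = 1.282, so margin of error = 1.282 × 0.7702 = 0.9874.
Difference in means = 24.3 − 20.8 = 3.5000.
3.5000 ± 0.9874 → (2.51, 4.49).

(2.51, 4.49)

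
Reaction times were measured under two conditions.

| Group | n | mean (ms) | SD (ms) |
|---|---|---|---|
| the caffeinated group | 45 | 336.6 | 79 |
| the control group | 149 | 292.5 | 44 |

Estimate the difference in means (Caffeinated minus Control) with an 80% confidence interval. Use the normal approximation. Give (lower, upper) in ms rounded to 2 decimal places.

(28.31, 59.89)

Per-group SEs: s₁/√n₁ = 79/√45 = 11.7766, s₂/√n₂ = 44/√149 = 3.6046.
Unpooled SE of the difference: √(138.68830756 + 12.99314116) = 12.3159.
Margin of error = z* · SE = 1.282 × 12.3159 = 15.7890.
x̄₁ − x̄₂ = 336.6 − 292.5 = 44.1000.
CI: 44.1000 ± 15.7890 = (28.31, 59.89).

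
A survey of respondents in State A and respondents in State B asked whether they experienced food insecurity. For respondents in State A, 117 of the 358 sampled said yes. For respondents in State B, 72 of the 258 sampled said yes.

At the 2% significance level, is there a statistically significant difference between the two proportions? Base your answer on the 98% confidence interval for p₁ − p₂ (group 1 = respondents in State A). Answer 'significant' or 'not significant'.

First, p̂₁ = 117/358 = 0.3268; p̂₂ = 72/258 = 0.2791.
The two standard errors are √(0.3268×0.6732/358) = 0.02479 and √(0.2791×0.7209/258) = 0.02793.
Because the samples are independent, SE_diff = √(0.02479² + 0.02793²) = 0.03734.
Using z* = 2.326 for 98%, ME = 2.326 × 0.03734 = 0.08685.
p̂₁ − p̂₂ = 0.0477; interval 0.0477 ± 0.08685 gives (-0.03915, 0.13455).
The interval (-0.03915, 0.13455) contains 0, so the difference is not significant.

not significant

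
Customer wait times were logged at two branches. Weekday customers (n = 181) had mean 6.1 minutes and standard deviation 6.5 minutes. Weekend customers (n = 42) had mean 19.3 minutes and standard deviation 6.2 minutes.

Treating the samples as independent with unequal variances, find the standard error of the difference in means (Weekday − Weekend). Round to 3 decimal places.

SE₁ = s₁/√n₁ = 6.5/√181 = 0.4831; SE₂ = 6.2/√42 = 0.9567.
Independent samples, unequal variances: SE_diff = √(SE₁² + SE₂²) = √(0.23338561 + 0.91527489) = 1.0718.

1.072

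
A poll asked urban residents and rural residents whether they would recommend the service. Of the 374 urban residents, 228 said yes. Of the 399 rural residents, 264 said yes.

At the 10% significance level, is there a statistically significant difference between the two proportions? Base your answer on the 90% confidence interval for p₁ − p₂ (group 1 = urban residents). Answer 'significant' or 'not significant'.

not significant

Sample proportions: 228/374 = 0.6096, 264/399 = 0.6617.
Each SE is √(p̂(1−p̂)/n): √(0.6096·0.3904/374) = 0.02523 and √(0.6617·0.3383/399) = 0.02369.
SE(p̂₁ − p̂₂) = √(SE₁² + SE₂²) = √(0.0006365529 + 0.0005612161) = 0.03461, since the two samples are independent.
At 90% confidence z* = 1.645; margin = 1.645 × 0.03461 = 0.05693.
The difference is 0.6096 − 0.6617 = -0.0521, so the interval is -0.0521 ± 0.05693 = (-0.10903, 0.00483).
The interval (-0.10903, 0.00483) contains 0, so the difference is not significant.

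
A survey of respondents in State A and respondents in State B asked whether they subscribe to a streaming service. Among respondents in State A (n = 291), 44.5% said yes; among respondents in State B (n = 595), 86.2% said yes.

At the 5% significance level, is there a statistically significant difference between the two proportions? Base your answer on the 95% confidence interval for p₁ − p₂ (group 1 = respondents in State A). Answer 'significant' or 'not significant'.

significant

The two standard errors are √(0.4450×0.5550/291) = 0.02913 and √(0.8620×0.1380/595) = 0.01414.
Because the samples are independent, SE_diff = √(0.02913² + 0.01414²) = 0.03238.
Using z* = 1.960 for 95%, ME = 1.960 × 0.03238 = 0.06346.
p̂₁ − p̂₂ = -0.4170; interval -0.4170 ± 0.06346 gives (-0.48046, -0.35354).
The interval (-0.48046, -0.35354) does not contain 0, so the difference is significant.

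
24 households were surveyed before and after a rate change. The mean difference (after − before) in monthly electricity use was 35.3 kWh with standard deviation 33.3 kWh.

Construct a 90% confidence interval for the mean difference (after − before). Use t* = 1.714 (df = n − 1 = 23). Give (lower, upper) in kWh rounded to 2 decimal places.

(23.65, 46.95)

Paired design: SE = s_d/√n = 33.3/√24 = 6.7973.
t* = 1.714; margin of error = 1.714 × 6.7973 = 11.6506.
35.3 ± 11.6506 → (23.65, 46.95).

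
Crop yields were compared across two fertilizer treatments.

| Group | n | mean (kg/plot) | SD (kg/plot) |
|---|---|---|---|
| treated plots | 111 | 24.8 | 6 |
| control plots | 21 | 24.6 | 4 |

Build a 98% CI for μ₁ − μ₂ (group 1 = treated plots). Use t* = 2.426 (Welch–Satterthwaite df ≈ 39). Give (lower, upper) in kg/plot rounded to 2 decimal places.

Per-group SEs: s₁/√n₁ = 6/√111 = 0.5695, s₂/√n₂ = 4/√21 = 0.8729.
Unpooled SE of the difference: √(0.32433025 + 0.76195441) = 1.0422.
Margin of error = t* · SE = 2.426 × 1.0422 = 2.5284.
x̄₁ − x̄₂ = 24.8 − 24.6 = 0.2000.
CI: 0.2000 ± 2.5284 = (-2.33, 2.73).

(-2.33, 2.73)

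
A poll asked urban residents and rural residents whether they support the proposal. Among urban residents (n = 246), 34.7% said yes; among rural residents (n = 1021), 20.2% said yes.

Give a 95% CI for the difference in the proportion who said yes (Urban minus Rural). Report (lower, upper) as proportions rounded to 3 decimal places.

SE₁ = √(p̂₁(1−p̂₁)/n₁) = √(0.3470·0.6530/246) = 0.03035; SE₂ = √(0.2020·0.7980/1021) = 0.01257.
Independent samples: SE of the difference = √(SE₁² + SE₂²) = √(0.0009211225 + 0.0001580049) = 0.03285.
z* for 95% confidence is 1.960, so the margin of error is 1.960 × 0.03285 = 0.06439.
Point estimate p̂₁ − p̂₂ = 0.3470 − 0.2020 = 0.1450.
0.1450 ± 0.06439 → (0.081, 0.209).

(0.081, 0.209)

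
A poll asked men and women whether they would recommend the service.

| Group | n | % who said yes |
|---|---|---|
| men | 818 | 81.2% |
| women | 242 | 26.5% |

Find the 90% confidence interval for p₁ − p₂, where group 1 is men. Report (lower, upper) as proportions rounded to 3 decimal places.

(0.495, 0.599)

Each SE is √(p̂(1−p̂)/n): √(0.8120·0.1880/818) = 0.01366 and √(0.2650·0.7350/242) = 0.02837.
SE(p̂₁ − p̂₂) = √(SE₁² + SE₂²) = √(0.0001865956 + 0.0008048569) = 0.03149, since the two samples are independent.
At 90% confidence z* = 1.645; margin = 1.645 × 0.03149 = 0.05180.
The difference is 0.8120 − 0.2650 = 0.5470, so the interval is 0.5470 ± 0.05180 = (0.495, 0.599).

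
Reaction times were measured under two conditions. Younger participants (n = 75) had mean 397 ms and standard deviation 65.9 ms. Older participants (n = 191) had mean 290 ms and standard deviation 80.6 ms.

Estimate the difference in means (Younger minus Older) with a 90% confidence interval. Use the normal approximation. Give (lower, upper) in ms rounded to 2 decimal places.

SE₁ = s₁/√n₁ = 65.9/√75 = 7.6095; SE₂ = 80.6/√191 = 5.8320.
Independent samples, unequal variances: SE_diff = √(SE₁² + SE₂²) = √(57.90449025 + 34.012224) = 9.5873.
z* = 1.645, so margin of error = 1.645 × 9.5873 = 15.7711.
Difference in means = 397 − 290 = 107.0000.
107.0000 ± 15.7711 → (91.23, 122.77).

(91.23, 122.77)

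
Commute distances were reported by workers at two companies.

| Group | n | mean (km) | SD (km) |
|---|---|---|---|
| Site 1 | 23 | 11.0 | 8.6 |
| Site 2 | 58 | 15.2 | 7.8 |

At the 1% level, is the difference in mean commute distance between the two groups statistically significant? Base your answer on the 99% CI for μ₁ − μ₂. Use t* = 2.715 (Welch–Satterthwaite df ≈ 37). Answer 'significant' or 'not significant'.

Per-group SEs: s₁/√n₁ = 8.6/√23 = 1.7932, s₂/√n₂ = 7.8/√58 = 1.0242.
Unpooled SE of the difference: √(3.21556624 + 1.04898564) = 2.0651.
Margin of error = t* · SE = 2.715 × 2.0651 = 5.6067.
x̄₁ − x̄₂ = 11.0 − 15.2 = -4.2000.
CI: -4.2000 ± 5.6067 = (-9.8067, 1.4067).
The interval (-9.8067, 1.4067) contains 0, so the difference is not significant.

not significant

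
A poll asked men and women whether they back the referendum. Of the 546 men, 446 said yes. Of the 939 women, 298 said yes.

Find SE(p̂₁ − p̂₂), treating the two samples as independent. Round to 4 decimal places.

0.0225

Sample proportions: 446/546 = 0.8168, 298/939 = 0.3174.
Each SE is √(p̂(1−p̂)/n): √(0.8168·0.1832/546) = 0.01655 and √(0.3174·0.6826/939) = 0.01519.
SE(p̂₁ − p̂₂) = √(SE₁² + SE₂²) = √(0.0002739025 + 0.0002307361) = 0.02246, since the two samples are independent.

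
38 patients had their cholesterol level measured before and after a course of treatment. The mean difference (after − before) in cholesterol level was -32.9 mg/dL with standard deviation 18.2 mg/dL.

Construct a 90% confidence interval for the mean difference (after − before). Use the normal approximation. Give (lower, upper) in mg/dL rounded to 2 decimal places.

Paired design: SE = s_d/√n = 18.2/√38 = 2.9524.
z* = 1.645; margin of error = 1.645 × 2.9524 = 4.8567.
-32.9 ± 4.8567 → (-37.76, -28.04).

(-37.76, -28.04)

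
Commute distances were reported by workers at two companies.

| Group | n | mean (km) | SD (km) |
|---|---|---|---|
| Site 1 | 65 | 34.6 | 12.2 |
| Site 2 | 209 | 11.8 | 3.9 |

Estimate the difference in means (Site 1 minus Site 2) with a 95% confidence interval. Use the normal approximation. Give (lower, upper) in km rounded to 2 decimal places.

(19.79, 25.81)

Per-group SEs: s₁/√n₁ = 12.2/√65 = 1.5132, s₂/√n₂ = 3.9/√209 = 0.2698.
Unpooled SE of the difference: √(2.28977424 + 0.07279204) = 1.5371.
Margin of error = z* · SE = 1.960 × 1.5371 = 3.0127.
x̄₁ − x̄₂ = 34.6 − 11.8 = 22.8000.
CI: 22.8000 ± 3.0127 = (19.79, 25.81).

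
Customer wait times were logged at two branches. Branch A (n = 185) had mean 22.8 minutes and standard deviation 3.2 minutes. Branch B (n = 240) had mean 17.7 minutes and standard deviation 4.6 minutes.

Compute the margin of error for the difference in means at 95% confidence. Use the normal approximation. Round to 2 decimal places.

Standard errors of each mean: 3.2/√185 = 0.2353 and 4.6/√240 = 0.2969.
SE(x̄₁ − x̄₂) = √(0.2353² + 0.2969²) = 0.3788 for independent samples with unequal variances.
With z* = 1.960, the margin is 1.960 × 0.3788 = 0.7424.

0.74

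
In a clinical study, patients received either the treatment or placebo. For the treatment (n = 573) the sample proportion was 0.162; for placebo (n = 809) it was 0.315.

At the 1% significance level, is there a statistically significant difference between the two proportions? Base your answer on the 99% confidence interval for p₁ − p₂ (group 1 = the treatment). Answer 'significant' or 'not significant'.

significant

The two standard errors are √(0.1620×0.8380/573) = 0.01539 and √(0.3150×0.6850/809) = 0.01633.
Because the samples are independent, SE_diff = √(0.01539² + 0.01633²) = 0.02244.
Using z* = 2.576 for 99%, ME = 2.576 × 0.02244 = 0.05781.
p̂₁ − p̂₂ = -0.1530; interval -0.1530 ± 0.05781 gives (-0.21081, -0.09519).
The interval (-0.21081, -0.09519) does not contain 0, so the difference is significant.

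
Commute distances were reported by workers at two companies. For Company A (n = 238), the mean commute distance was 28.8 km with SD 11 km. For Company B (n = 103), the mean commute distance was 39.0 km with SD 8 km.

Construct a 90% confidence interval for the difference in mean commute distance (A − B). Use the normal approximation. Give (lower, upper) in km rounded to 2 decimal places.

(-11.95, -8.45)

SE₁ = s₁/√n₁ = 11/√238 = 0.7130; SE₂ = 8/√103 = 0.7883.
Independent samples, unequal variances: SE_diff = √(SE₁² + SE₂²) = √(0.508369 + 0.62141689) = 1.0629.
z* = 1.645, so margin of error = 1.645 × 1.0629 = 1.7485.
Difference in means = 28.8 − 39.0 = -10.2000.
-10.2000 ± 1.7485 → (-11.95, -8.45).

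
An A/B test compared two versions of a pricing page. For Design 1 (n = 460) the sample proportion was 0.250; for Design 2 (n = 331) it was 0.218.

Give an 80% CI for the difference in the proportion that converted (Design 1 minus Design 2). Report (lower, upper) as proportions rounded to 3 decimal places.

The two standard errors are √(0.2500×0.7500/460) = 0.02019 and √(0.2180×0.7820/331) = 0.02269.
Because the samples are independent, SE_diff = √(0.02019² + 0.02269²) = 0.03037.
Using z* = 1.282 for 80%, ME = 1.282 × 0.03037 = 0.03893.
p̂₁ − p̂₂ = 0.0320; interval 0.0320 ± 0.03893 gives (-0.007, 0.071).

(-0.007, 0.071)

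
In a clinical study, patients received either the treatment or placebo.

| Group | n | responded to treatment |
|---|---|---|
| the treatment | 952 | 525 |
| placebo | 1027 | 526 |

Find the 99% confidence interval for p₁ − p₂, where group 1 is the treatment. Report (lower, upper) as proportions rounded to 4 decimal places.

(-0.0185, 0.0971)

p̂₁ = 525/952 = 0.5515 and p̂₂ = 526/1027 = 0.5122.
SE₁ = √(p̂₁(1−p̂₁)/n₁) = √(0.5515·0.4485/952) = 0.01612; SE₂ = √(0.5122·0.4878/1027) = 0.01560.
Independent samples: SE of the difference = √(SE₁² + SE₂²) = √(0.0002598544 + 0.00024336) = 0.02243.
z* for 99% confidence is 2.576, so the margin of error is 2.576 × 0.02243 = 0.05778.
Point estimate p̂₁ − p̂₂ = 0.5515 − 0.5122 = 0.0393.
0.0393 ± 0.05778 → (-0.0185, 0.0971).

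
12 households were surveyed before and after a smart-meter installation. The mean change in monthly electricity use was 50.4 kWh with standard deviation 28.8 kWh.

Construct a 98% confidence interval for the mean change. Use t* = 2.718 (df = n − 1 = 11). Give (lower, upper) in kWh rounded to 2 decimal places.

(27.80, 73.00)

Paired design: SE = s_d/√n = 28.8/√12 = 8.3138.
t* = 2.718; margin of error = 2.718 × 8.3138 = 22.5969.
50.4 ± 22.5969 → (27.80, 73.00).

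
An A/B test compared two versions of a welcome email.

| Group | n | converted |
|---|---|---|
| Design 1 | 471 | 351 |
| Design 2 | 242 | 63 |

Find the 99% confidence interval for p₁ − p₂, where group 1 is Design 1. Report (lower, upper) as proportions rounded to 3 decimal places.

(0.396, 0.574)

p̂₁ = 351/471 = 0.7452 and p̂₂ = 63/242 = 0.2603.
SE₁ = √(p̂₁(1−p̂₁)/n₁) = √(0.7452·0.2548/471) = 0.02008; SE₂ = √(0.2603·0.7397/242) = 0.02821.
Independent samples: SE of the difference = √(SE₁² + SE₂²) = √(0.0004032064 + 0.0007958041) = 0.03463.
z* for 99% confidence is 2.576, so the margin of error is 2.576 × 0.03463 = 0.08921.
Point estimate p̂₁ − p̂₂ = 0.7452 − 0.2603 = 0.4849.
0.4849 ± 0.08921 → (0.396, 0.574).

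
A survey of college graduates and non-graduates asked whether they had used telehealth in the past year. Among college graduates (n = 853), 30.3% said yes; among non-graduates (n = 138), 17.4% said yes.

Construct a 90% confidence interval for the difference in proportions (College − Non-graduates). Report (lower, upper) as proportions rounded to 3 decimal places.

Each SE is √(p̂(1−p̂)/n): √(0.3030·0.6970/853) = 0.01573 and √(0.1740·0.8260/138) = 0.03227.
SE(p̂₁ − p̂₂) = √(SE₁² + SE₂²) = √(0.0002474329 + 0.0010413529) = 0.03590, since the two samples are independent.
At 90% confidence z* = 1.645; margin = 1.645 × 0.03590 = 0.05906.
The difference is 0.3030 − 0.1740 = 0.1290, so the interval is 0.1290 ± 0.05906 = (0.070, 0.188).

(0.070, 0.188)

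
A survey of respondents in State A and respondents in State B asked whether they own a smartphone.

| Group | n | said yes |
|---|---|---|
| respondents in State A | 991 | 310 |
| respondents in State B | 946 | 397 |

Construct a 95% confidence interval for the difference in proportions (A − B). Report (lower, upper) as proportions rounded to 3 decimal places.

(-0.150, -0.064)

First, p̂₁ = 310/991 = 0.3128; p̂₂ = 397/946 = 0.4197.
The two standard errors are √(0.3128×0.6872/991) = 0.01473 and √(0.4197×0.5803/946) = 0.01605.
Because the samples are independent, SE_diff = √(0.01473² + 0.01605²) = 0.02178.
Using z* = 1.960 for 95%, ME = 1.960 × 0.02178 = 0.04269.
p̂₁ − p̂₂ = -0.1069; interval -0.1069 ± 0.04269 gives (-0.150, -0.064).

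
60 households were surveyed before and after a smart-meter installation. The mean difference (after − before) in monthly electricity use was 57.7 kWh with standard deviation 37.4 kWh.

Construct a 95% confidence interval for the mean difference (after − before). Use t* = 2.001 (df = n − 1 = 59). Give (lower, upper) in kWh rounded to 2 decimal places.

(48.04, 67.36)

This is a matched-pairs design, so SE = s_d/√n = 37.4/√60 = 4.8283.
Margin = 2.001 × 4.8283 = 9.6614; the interval is 57.7 ± 9.6614 = (48.04, 67.36).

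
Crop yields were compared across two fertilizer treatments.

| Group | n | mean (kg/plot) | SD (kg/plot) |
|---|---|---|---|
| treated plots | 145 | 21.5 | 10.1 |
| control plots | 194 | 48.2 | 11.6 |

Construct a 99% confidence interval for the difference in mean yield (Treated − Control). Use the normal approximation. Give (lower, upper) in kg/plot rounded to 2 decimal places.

(-29.74, -23.66)

Per-group SEs: s₁/√n₁ = 10.1/√145 = 0.8388, s₂/√n₂ = 11.6/√194 = 0.8328.
Unpooled SE of the difference: √(0.70358544 + 0.69355584) = 1.1820.
Margin of error = z* · SE = 2.576 × 1.1820 = 3.0448.
x̄₁ − x̄₂ = 21.5 − 48.2 = -26.7000.
CI: -26.7000 ± 3.0448 = (-29.74, -23.66).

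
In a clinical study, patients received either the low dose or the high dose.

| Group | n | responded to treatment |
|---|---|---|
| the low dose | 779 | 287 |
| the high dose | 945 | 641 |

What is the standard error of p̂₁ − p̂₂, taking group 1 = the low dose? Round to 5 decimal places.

0.02301

Sample proportions: 287/779 = 0.3684, 641/945 = 0.6783.
Each SE is √(p̂(1−p̂)/n): √(0.3684·0.6316/779) = 0.01728 and √(0.6783·0.3217/945) = 0.01520.
SE(p̂₁ − p̂₂) = √(SE₁² + SE₂²) = √(0.0002985984 + 0.00023104) = 0.02301, since the two samples are independent.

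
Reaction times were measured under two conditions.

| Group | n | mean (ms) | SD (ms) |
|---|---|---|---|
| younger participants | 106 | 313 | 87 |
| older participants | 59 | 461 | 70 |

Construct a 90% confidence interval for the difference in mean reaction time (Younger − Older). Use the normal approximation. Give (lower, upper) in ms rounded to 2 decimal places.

(-168.44, -127.56)

Per-group SEs: s₁/√n₁ = 87/√106 = 8.4502, s₂/√n₂ = 70/√59 = 9.1132.
Unpooled SE of the difference: √(71.40588004 + 83.05041424) = 12.4280.
Margin of error = z* · SE = 1.645 × 12.4280 = 20.4441.
x̄₁ − x̄₂ = 313 − 461 = -148.0000.
CI: -148.0000 ± 20.4441 = (-168.44, -127.56).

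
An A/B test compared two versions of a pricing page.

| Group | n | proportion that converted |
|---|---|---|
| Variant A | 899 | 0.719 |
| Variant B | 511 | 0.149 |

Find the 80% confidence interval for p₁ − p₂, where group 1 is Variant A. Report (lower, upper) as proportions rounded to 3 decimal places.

The two standard errors are √(0.7190×0.2810/899) = 0.01499 and √(0.1490×0.8510/511) = 0.01575.
Because the samples are independent, SE_diff = √(0.01499² + 0.01575²) = 0.02174.
Using z* = 1.282 for 80%, ME = 1.282 × 0.02174 = 0.02787.
p̂₁ − p̂₂ = 0.5700; interval 0.5700 ± 0.02787 gives (0.542, 0.598).

(0.542, 0.598)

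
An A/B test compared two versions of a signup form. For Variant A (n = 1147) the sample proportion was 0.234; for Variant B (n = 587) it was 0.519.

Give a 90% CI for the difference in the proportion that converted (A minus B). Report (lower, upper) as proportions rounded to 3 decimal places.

SE₁ = √(p̂₁(1−p̂₁)/n₁) = √(0.2340·0.7660/1147) = 0.01250; SE₂ = √(0.5190·0.4810/587) = 0.02062.
Independent samples: SE of the difference = √(SE₁² + SE₂²) = √(0.00015625 + 0.0004251844) = 0.02411.
z* for 90% confidence is 1.645, so the margin of error is 1.645 × 0.02411 = 0.03966.
Point estimate p̂₁ − p̂₂ = 0.2340 − 0.5190 = -0.2850.
-0.2850 ± 0.03966 → (-0.325, -0.245).

(-0.325, -0.245)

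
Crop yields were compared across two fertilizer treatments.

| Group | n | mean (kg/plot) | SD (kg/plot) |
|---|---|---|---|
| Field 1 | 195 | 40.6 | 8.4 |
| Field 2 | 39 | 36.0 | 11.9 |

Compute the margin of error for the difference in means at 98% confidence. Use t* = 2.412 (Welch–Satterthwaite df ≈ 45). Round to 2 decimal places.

SE₁ = s₁/√n₁ = 8.4/√195 = 0.6015; SE₂ = 11.9/√39 = 1.9055.
Independent samples, unequal variances: SE_diff = √(SE₁² + SE₂²) = √(0.36180225 + 3.63093025) = 1.9982.
t* = 2.412, so margin of error = 2.412 × 1.9982 = 4.8197.

4.82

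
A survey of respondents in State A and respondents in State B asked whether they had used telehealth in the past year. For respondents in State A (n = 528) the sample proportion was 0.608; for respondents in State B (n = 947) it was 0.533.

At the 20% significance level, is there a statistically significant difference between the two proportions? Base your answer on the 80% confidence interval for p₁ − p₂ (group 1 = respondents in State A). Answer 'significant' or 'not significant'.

Each SE is √(p̂(1−p̂)/n): √(0.6080·0.3920/528) = 0.02125 and √(0.5330·0.4670/947) = 0.01621.
SE(p̂₁ − p̂₂) = √(SE₁² + SE₂²) = √(0.0004515625 + 0.0002627641) = 0.02673, since the two samples are independent.
At 80% confidence z* = 1.282; margin = 1.282 × 0.02673 = 0.03427.
The difference is 0.6080 − 0.5330 = 0.0750, so the interval is 0.0750 ± 0.03427 = (0.04073, 0.10927).
The interval (0.04073, 0.10927) does not contain 0, so the difference is significant.

significant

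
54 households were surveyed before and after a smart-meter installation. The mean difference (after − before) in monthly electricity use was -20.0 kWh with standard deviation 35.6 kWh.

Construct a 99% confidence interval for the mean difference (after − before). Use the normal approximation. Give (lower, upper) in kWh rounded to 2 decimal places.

(-32.48, -7.52)

Paired design: SE = s_d/√n = 35.6/√54 = 4.8445.
z* = 2.576; margin of error = 2.576 × 4.8445 = 12.4794.
-20.0 ± 12.4794 → (-32.48, -7.52).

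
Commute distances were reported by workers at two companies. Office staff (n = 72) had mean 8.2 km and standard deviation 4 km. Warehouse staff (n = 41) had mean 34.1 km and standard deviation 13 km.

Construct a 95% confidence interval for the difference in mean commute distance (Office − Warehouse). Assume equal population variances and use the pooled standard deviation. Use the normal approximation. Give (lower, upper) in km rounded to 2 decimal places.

(-29.13, -22.67)

s_p = √[((n₁−1)s₁² + (n₂−1)s₂²)/(n₁+n₂−2)] = √[(71·4² + 40·13²)/111] = 8.4342.
SE = 8.4342·√(1/72 + 1/41) = 1.6502.
With z* = 1.960, margin = 1.960 × 1.6502 = 3.2344.
x̄₁ − x̄₂ = 8.2 − 34.1 = -25.9000; interval -25.9000 ± 3.2344 = (-29.13, -22.67).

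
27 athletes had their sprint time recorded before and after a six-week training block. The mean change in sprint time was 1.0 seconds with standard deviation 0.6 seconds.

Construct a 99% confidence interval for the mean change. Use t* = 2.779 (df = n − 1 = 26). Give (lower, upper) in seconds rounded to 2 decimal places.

Paired design: SE = s_d/√n = 0.6/√27 = 0.1155.
t* = 2.779; margin of error = 2.779 × 0.1155 = 0.3210.
1.0 ± 0.3210 → (0.68, 1.32).

(0.68, 1.32)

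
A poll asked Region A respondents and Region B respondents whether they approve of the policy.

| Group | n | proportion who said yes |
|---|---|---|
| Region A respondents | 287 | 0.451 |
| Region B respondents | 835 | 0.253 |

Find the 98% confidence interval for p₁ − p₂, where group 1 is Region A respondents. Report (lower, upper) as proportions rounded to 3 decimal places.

(0.121, 0.275)

The two standard errors are √(0.4510×0.5490/287) = 0.02937 and √(0.2530×0.7470/835) = 0.01504.
Because the samples are independent, SE_diff = √(0.02937² + 0.01504²) = 0.03300.
Using z* = 2.326 for 98%, ME = 2.326 × 0.03300 = 0.07676.
p̂₁ − p̂₂ = 0.1980; interval 0.1980 ± 0.07676 gives (0.121, 0.275).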